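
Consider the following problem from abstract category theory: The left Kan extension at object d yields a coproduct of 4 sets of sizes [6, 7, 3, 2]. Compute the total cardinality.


Pointwise, the left Kan extension (Lan_F H)(d) is the colimit, indexed
by the comma category (F downarrow d), of H composed with the
projection (F downarrow d) -> C. Here that colimit is given
as a coproduct (disjoint union) of sets, so its cardinality is the
sum of the sizes of the summands.
Coproduct of sets with sizes: 6 + 7 + 3 + 2
= 18

18


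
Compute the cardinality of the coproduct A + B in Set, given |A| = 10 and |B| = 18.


In Set, the coproduct A + B is the disjoint union.
|A + B| = |A| + |B| = 10 + 18 = 28

28


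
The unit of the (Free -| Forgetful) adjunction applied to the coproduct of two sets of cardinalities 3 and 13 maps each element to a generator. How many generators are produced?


The unit eta_X: X -> U(F(X)) of the Free-Forgetful adjunction
maps each element of X to a generator of F(X). For X = S + T (disjoint
union in Set), |S + T| = |S| + |T|.
Total mappings = 3 + 13 = 16.

16


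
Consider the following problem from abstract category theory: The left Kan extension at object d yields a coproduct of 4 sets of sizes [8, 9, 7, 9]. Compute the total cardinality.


Pointwise, the left Kan extension (Lan_F H)(d) is the colimit, indexed
by the comma category (F downarrow d), of H composed with the
projection (F downarrow d) -> C. Here that colimit is given
as a coproduct (disjoint union) of sets, so its cardinality is the
sum of the sizes of the summands.
Coproduct of sets with sizes: 8 + 9 + 7 + 9
= 33

33


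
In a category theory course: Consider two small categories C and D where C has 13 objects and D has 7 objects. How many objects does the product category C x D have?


The product category C x D has objects that are pairs (c, d).
Number of pairs = |Ob(C)| * |Ob(D)| = 13 * 7 = 91

91


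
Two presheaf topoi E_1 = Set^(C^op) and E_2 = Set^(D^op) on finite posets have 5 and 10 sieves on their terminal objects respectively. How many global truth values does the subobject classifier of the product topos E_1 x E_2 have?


In a product of presheaf topoi E_1 x E_2, the subobject classifier
is Omega = Omega_1 x Omega_2 (componentwise), so
|Omega(top)| = |Omega_1(top_1)| * |Omega_2(top_2)|.
= 5 * 10 = 50.

50


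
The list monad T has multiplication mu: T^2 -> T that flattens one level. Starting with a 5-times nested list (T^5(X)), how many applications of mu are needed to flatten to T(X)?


Each application of mu: T^2 -> T removes one layer of nesting.
Starting at depth 5 (i.e., T^5(X)), we need to reach T(X).
Number of mu applications = 5 - 1 = 4

4


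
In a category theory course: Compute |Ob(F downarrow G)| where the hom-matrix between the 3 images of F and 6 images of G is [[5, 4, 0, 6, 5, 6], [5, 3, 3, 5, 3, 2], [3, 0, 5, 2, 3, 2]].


Objects of (F downarrow G) are triples (a, b, h: F(a)->G(b)).
The count equals the sum of all entries in the hom-matrix.
sum(row 0) = 26
sum(row 1) = 21
sum(row 2) = 15
Grand total = 62

62


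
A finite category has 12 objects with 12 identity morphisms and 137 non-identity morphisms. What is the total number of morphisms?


Each object has an identity morphism, giving 12 identities.
Adding the 137 non-identity morphisms:
Total = 12 + 137 = 149

149


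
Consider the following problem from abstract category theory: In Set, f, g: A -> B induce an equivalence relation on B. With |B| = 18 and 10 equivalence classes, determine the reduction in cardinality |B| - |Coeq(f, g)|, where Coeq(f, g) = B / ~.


The coequalizer Coeq(f, g) = B / ~ has one element per equivalence class.
|B| = 18, |Coeq(f, g)| = 10.
|B| - |Coeq(f, g)| = 18 - 10 = 8.

8


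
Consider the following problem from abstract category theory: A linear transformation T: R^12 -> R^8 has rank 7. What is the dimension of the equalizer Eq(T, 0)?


The equalizer of f and the zero map is ker(f).
By the rank-nullity theorem: dim(ker(f)) = dim(domain) - rank(f).
dim(ker(f)) = 12 - 7 = 5

5


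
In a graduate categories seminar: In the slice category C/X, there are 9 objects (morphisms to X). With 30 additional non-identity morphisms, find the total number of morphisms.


In the slice category C/X, objects are morphisms to X.
Identity morphisms: 9 (one per object of C/X).
Non-identity morphisms: 30.
Total = 9 + 30 = 39

39


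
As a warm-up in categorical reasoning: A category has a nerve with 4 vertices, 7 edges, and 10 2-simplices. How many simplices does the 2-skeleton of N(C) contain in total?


The 2-skeleton of the nerve N(C) consists of simplices in dimensions 0, 1, 2:
  |N(C)_0| = 4 (objects)
  |N(C)_1| = 7 (morphisms)
  |N(C)_2| = 10 (composable pairs)
Total = 4 + 7 + 10 = 21

21


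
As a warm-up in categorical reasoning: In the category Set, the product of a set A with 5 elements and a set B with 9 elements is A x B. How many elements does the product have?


In Set, the product A x B is the Cartesian product.
By the universal property, |A x B| = |A| * |B|.
|A x B| = 5 * 9 = 45

45


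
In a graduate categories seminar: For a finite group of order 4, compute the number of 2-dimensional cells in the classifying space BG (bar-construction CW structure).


In the bar-construction CW model of BG, the n-cells are indexed by
n-tuples [g_1|...|g_n] of non-identity elements of G (degenerate
simplices with some g_i = e do not contribute cells), so there are
(|G| - 1)^n n-cells.
For dim = 2 with |G| = 4:
cells = (4 - 1)^2 = 3^2 = 9

9


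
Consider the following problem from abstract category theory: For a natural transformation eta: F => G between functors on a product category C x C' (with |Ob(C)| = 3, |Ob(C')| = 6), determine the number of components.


A natural transformation eta: F => G assigns one component morphism per
object of the domain category.
The domain is the product category C x C', so
|Ob(C x C')| = |Ob(C)| * |Ob(C')| = 3 * 6 = 18.
Therefore eta has 18 component morphisms.

18


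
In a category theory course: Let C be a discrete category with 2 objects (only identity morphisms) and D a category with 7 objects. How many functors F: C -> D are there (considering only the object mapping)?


A functor from a discrete category C to D is determined by
where each object maps. Each of the 2 objects of C can map
to any of the 7 objects of D independently.
Number of functors = 7^2 = 49

49


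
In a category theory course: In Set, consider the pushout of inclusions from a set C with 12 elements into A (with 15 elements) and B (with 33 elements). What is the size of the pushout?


The pushout A +_C B identifies the images of C in A and B.
|A +_C B| = |A| + |B| - |C| (for injections).
= 15 + 33 - 12 = 36

36


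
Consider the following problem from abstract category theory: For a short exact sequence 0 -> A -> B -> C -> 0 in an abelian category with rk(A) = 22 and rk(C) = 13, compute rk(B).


For a short exact sequence 0 -> A -> B -> C -> 0,
rank is additive: rank(B) = rank(A) + rank(C).
rank(B) = 22 + 13 = 35

35


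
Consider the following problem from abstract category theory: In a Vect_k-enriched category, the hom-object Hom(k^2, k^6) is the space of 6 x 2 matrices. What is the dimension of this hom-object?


In Vect-enriched categories, Hom(k^n, k^m) is the space of m x n matrices.
dim(Hom(k^2, k^6)) = 6 * 2 = 12

12


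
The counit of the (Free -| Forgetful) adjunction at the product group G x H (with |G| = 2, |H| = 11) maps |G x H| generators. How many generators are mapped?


The counit epsilon_K: F(U(K)) -> K of the Free-Forgetful adjunction
maps |K| generators of F(U(K)) into K. For K = G x H (the product group),
|G x H| = |G| * |H|.
Total generators mapped = 2 * 11 = 22.

22


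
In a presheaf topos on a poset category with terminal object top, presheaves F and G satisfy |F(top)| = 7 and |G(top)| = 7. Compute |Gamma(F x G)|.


Global sections of a presheaf on a poset with terminal top satisfy
Gamma(H) ~ H(top). Presheaves admit pointwise products, so
(F x G)(top) = F(top) x G(top) (Cartesian product).
|Gamma(F x G)| = |F(top)| * |G(top)| = 7 * 7 = 49.

49


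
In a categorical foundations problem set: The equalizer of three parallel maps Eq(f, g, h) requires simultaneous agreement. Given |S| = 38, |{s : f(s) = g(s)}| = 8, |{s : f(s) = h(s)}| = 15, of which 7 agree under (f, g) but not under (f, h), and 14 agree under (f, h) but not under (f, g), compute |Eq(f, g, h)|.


Eq(f, g, h) is the triple-agreement set: points in S where all three
maps take the same value. Using inclusion-exclusion on the pairwise data:
Pair (f, g) agrees on 8 points; pair (f, h) on 15 points.
Points agreeing under (f, g) but not (f, h) = 7; under (f, h) but not (f, g) = 14.
Triple-agreement = agreement-in-(f, g) minus points that agree under (f, g) but not (f, h):
|Eq(f, g, h)| = 8 - 7 = 1
(cross-check via (f, h): 15 - 14 = 1.)

1


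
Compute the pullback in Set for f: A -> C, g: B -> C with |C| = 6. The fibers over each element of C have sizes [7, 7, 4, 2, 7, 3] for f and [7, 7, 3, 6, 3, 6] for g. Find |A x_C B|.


The pullback A x_C B consists of pairs (a, b) with f(a) = g(b).
For each element c in C, the fiber product has |f^-1(c)| * |g^-1(c)| elements.
Summing over C: 7 * 7 + 7 * 7 + 4 * 3 + 2 * 6 + 7 * 3 + 3 * 6
= 49 + 49 + 12 + 12 + 21 + 18 = 161

161


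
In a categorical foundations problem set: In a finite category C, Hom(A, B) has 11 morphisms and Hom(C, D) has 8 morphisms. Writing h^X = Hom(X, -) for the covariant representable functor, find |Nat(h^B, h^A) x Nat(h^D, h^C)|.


By the Yoneda lemma, Nat(h^B, h^A) is isomorphic to Hom(A, B),
so |Nat(h^B, h^A)| = |Hom(A, B)| and |Nat(h^D, h^C)| = |Hom(C, D)|.
|Hom(A, B)| = 11, |Hom(C, D)| = 8.
|Nat(h^B, h^A) x Nat(h^D, h^C)| = 11 * 8 = 88

88


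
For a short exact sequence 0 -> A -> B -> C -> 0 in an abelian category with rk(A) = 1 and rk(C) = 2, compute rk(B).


For a short exact sequence 0 -> A -> B -> C -> 0,
rank is additive: rank(B) = rank(A) + rank(C).
rank(B) = 1 + 2 = 3

3


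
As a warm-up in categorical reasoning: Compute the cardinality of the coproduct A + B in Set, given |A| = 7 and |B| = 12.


In Set, the coproduct A + B is the disjoint union.
|A + B| = |A| + |B| = 7 + 12 = 19

19


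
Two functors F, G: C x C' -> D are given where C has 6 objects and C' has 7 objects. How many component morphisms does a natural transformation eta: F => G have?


A natural transformation eta: F => G assigns one component morphism per
object of the domain category.
The domain is the product category C x C', so
|Ob(C x C')| = |Ob(C)| * |Ob(C')| = 6 * 7 = 42.
Therefore eta has 42 component morphisms.

42


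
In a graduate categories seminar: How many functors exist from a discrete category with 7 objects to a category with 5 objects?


A functor from a discrete category C to D is determined by
where each object maps. Each of the 7 objects of C can map
to any of the 5 objects of D independently.
Number of functors = 5^7 = 78125

78125


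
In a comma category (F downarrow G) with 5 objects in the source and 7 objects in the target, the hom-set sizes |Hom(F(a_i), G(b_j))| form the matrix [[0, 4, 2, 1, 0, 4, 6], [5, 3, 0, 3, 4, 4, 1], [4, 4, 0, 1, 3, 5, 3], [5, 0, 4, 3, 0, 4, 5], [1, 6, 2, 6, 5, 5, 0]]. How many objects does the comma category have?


Objects of (F downarrow G) are triples (a, b, h: F(a)->G(b)).
The count equals the sum of all entries in the hom-matrix.
sum(row 0) = 17
sum(row 1) = 20
sum(row 2) = 20
sum(row 3) = 21
sum(row 4) = 25
Grand total = 103

103


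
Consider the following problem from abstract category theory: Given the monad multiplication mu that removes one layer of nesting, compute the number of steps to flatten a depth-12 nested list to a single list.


Each application of mu: T^2 -> T removes one layer of nesting.
Starting at depth 12 (i.e., T^12(X)), we need to reach T(X).
Number of mu applications = 12 - 1 = 11

11


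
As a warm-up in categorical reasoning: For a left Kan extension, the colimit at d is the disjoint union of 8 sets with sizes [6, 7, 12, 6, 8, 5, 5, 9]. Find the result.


Pointwise, the left Kan extension (Lan_F H)(d) is the colimit, indexed
by the comma category (F downarrow d), of H composed with the
projection (F downarrow d) -> C. Here that colimit is given
as a coproduct (disjoint union) of sets, so its cardinality is the
sum of the sizes of the summands.
Coproduct of sets with sizes: 6 + 7 + 12 + 6 + 8 + 5 + 5 + 9
= 58

58


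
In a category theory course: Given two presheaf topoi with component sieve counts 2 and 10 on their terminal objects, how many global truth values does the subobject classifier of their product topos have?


In a product of presheaf topoi E_1 x E_2, the subobject classifier
is Omega = Omega_1 x Omega_2 (componentwise), so
|Omega(top)| = |Omega_1(top_1)| * |Omega_2(top_2)|.
= 2 * 10 = 20.

20


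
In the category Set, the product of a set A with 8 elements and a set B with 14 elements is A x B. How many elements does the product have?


In Set, the product A x B is the Cartesian product.
By the universal property, |A x B| = |A| * |B|.
|A x B| = 8 * 14 = 112

112


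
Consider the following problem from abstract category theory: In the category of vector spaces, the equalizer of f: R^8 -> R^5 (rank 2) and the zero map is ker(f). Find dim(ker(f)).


The equalizer of f and the zero map is ker(f).
By the rank-nullity theorem: dim(ker(f)) = dim(domain) - rank(f).
dim(ker(f)) = 8 - 2 = 6

6


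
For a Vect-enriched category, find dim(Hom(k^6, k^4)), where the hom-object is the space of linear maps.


In Vect-enriched categories, Hom(k^n, k^m) is the space of m x n matrices.
dim(Hom(k^6, k^4)) = 4 * 6 = 24

24


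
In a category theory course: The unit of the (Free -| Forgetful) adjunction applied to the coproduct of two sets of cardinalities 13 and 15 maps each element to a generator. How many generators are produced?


The unit eta_X: X -> U(F(X)) of the Free-Forgetful adjunction
maps each element of X to a generator of F(X). For X = S + T (disjoint
union in Set), |S + T| = |S| + |T|.
Total mappings = 13 + 15 = 28.

28


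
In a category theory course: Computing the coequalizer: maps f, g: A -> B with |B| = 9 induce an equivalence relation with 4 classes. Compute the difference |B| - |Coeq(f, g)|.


The coequalizer Coeq(f, g) = B / ~ has one element per equivalence class.
|B| = 9, |Coeq(f, g)| = 4.
|B| - |Coeq(f, g)| = 9 - 4 = 5.

5


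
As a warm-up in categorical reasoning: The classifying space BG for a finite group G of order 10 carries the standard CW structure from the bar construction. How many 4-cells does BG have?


In the bar-construction CW model of BG, the n-cells are indexed by
n-tuples [g_1|...|g_n] of non-identity elements of G (degenerate
simplices with some g_i = e do not contribute cells), so there are
(|G| - 1)^n n-cells.
For dim = 4 with |G| = 10:
cells = (10 - 1)^4 = 9^4 = 6561

6561


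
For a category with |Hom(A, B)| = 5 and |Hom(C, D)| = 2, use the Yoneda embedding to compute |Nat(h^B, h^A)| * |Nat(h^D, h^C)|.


By the Yoneda lemma, Nat(h^B, h^A) is isomorphic to Hom(A, B),
so |Nat(h^B, h^A)| = |Hom(A, B)| and |Nat(h^D, h^C)| = |Hom(C, D)|.
|Hom(A, B)| = 5, |Hom(C, D)| = 2.
|Nat(h^B, h^A) x Nat(h^D, h^C)| = 5 * 2 = 10

10


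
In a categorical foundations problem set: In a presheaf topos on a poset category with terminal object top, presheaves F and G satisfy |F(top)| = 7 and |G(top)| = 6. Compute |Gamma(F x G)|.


Global sections of a presheaf on a poset with terminal top satisfy
Gamma(H) ~ H(top). Presheaves admit pointwise products, so
(F x G)(top) = F(top) x G(top) (Cartesian product).
|Gamma(F x G)| = |F(top)| * |G(top)| = 7 * 6 = 42.

42


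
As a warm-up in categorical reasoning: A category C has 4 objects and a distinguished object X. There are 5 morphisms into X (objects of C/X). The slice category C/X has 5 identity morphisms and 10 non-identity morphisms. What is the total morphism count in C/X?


In the slice category C/X, objects are morphisms to X.
Identity morphisms: 5 (one per object of C/X).
Non-identity morphisms: 10.
Total = 5 + 10 = 15

15


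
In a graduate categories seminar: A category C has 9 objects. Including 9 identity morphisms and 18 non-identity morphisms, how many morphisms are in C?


Each object has an identity morphism, giving 9 identities.
Adding the 18 non-identity morphisms:
Total = 9 + 18 = 27

27


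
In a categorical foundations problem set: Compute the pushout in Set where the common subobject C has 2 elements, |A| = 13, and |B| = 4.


The pushout A +_C B identifies the images of C in A and B.
|A +_C B| = |A| + |B| - |C| (for injections).
= 13 + 4 - 2 = 15

15


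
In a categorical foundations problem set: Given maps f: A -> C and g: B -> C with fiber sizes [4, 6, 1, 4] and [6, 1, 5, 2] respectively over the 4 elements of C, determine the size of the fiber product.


The pullback A x_C B consists of pairs (a, b) with f(a) = g(b).
For each element c in C, the fiber product has |f^-1(c)| * |g^-1(c)| elements.
Summing over C: 4 * 6 + 6 * 1 + 1 * 5 + 4 * 2
= 24 + 6 + 5 + 8 = 43

43


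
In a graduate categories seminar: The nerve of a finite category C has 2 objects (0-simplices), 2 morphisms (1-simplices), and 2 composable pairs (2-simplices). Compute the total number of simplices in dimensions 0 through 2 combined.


The 2-skeleton of the nerve N(C) consists of simplices in dimensions 0, 1, 2:
  |N(C)_0| = 2 (objects)
  |N(C)_1| = 2 (morphisms)
  |N(C)_2| = 2 (composable pairs)
Total = 2 + 2 + 2 = 6

6


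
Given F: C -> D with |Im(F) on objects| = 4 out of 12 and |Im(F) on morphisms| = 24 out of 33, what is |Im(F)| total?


The image of F consists of distinct objects and distinct morphisms.
|Im(F)| on objects = 4
|Im(F)| on morphisms = 24
Total image cardinality = 4 + 24 = 28

28


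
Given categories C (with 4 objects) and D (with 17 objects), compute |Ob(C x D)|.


The product category C x D has objects that are pairs (c, d).
Number of pairs = |Ob(C)| * |Ob(D)| = 4 * 17 = 68

68


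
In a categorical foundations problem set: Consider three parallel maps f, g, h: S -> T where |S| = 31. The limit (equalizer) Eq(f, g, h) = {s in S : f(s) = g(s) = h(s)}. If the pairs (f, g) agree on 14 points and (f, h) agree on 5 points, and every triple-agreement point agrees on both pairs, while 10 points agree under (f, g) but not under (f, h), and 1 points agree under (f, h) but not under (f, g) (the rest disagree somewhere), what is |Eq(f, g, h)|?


Eq(f, g, h) is the triple-agreement set: points in S where all three
maps take the same value. Using inclusion-exclusion on the pairwise data:
Pair (f, g) agrees on 14 points; pair (f, h) on 5 points.
Points agreeing under (f, g) but not (f, h) = 10; under (f, h) but not (f, g) = 1.
Triple-agreement = agreement-in-(f, g) minus points that agree under (f, g) but not (f, h):
|Eq(f, g, h)| = 14 - 10 = 4
(cross-check via (f, h): 5 - 1 = 4.)

4


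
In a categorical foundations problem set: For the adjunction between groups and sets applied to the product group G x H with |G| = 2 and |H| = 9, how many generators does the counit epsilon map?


The counit epsilon_K: F(U(K)) -> K of the Free-Forgetful adjunction
maps |K| generators of F(U(K)) into K. For K = G x H (the product group),
|G x H| = |G| * |H|.
Total generators mapped = 2 * 9 = 18.

18


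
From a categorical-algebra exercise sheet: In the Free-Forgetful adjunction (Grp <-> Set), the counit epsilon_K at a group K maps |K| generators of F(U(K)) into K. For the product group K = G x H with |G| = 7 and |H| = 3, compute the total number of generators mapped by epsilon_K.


The counit epsilon_K: F(U(K)) -> K of the Free-Forgetful adjunction
maps |K| generators of F(U(K)) into K. For K = G x H (the product group),
|G x H| = |G| * |H|.
Total generators mapped = 7 * 3 = 21.

21


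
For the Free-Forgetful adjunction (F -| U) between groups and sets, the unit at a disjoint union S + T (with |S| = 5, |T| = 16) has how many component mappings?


The unit eta_X: X -> U(F(X)) of the Free-Forgetful adjunction
maps each element of X to a generator of F(X). For X = S + T (disjoint
union in Set), |S + T| = |S| + |T|.
Total mappings = 5 + 16 = 21.

21


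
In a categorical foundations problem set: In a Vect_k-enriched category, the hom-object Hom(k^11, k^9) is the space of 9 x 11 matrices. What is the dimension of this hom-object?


In Vect-enriched categories, Hom(k^n, k^m) is the space of m x n matrices.
dim(Hom(k^11, k^9)) = 9 * 11 = 99

99


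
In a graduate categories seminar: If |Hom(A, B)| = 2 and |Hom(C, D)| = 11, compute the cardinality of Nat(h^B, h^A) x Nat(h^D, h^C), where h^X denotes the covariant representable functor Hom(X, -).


By the Yoneda lemma, Nat(h^B, h^A) is isomorphic to Hom(A, B),
so |Nat(h^B, h^A)| = |Hom(A, B)| and |Nat(h^D, h^C)| = |Hom(C, D)|.
|Hom(A, B)| = 2, |Hom(C, D)| = 11.
|Nat(h^B, h^A) x Nat(h^D, h^C)| = 2 * 11 = 22

22


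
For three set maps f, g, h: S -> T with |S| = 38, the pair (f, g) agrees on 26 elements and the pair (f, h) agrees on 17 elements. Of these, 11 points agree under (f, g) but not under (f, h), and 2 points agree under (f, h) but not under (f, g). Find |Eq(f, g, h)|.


Eq(f, g, h) is the triple-agreement set: points in S where all three
maps take the same value. Using inclusion-exclusion on the pairwise data:
Pair (f, g) agrees on 26 points; pair (f, h) on 17 points.
Points agreeing under (f, g) but not (f, h) = 11; under (f, h) but not (f, g) = 2.
Triple-agreement = agreement-in-(f, g) minus points that agree under (f, g) but not (f, h):
|Eq(f, g, h)| = 26 - 11 = 15
(cross-check via (f, h): 17 - 2 = 15.)

15


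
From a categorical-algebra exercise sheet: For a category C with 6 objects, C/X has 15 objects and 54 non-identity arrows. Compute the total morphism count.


In the slice category C/X, objects are morphisms to X.
Identity morphisms: 15 (one per object of C/X).
Non-identity morphisms: 54.
Total = 15 + 54 = 69

69


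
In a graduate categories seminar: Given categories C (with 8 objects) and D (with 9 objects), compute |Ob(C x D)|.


The product category C x D has objects that are pairs (c, d).
Number of pairs = |Ob(C)| * |Ob(D)| = 8 * 9 = 72

72


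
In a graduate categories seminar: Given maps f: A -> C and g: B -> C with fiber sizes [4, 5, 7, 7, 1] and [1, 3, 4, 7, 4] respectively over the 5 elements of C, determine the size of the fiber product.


The pullback A x_C B consists of pairs (a, b) with f(a) = g(b).
For each element c in C, the fiber product has |f^-1(c)| * |g^-1(c)| elements.
Summing over C: 4 * 1 + 5 * 3 + 7 * 4 + 7 * 7 + 1 * 4
= 4 + 15 + 28 + 49 + 4 = 100

100


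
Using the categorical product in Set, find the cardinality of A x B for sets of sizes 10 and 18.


In Set, the product A x B is the Cartesian product.
By the universal property, |A x B| = |A| * |B|.
|A x B| = 10 * 18 = 180

180


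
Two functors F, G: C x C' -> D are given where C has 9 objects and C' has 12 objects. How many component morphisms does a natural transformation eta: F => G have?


A natural transformation eta: F => G assigns one component morphism per
object of the domain category.
The domain is the product category C x C', so
|Ob(C x C')| = |Ob(C)| * |Ob(C')| = 9 * 12 = 108.
Therefore eta has 108 component morphisms.

108


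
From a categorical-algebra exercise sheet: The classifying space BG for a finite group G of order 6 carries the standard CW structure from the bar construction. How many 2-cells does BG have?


In the bar-construction CW model of BG, the n-cells are indexed by
n-tuples [g_1|...|g_n] of non-identity elements of G (degenerate
simplices with some g_i = e do not contribute cells), so there are
(|G| - 1)^n n-cells.
For dim = 2 with |G| = 6:
cells = (6 - 1)^2 = 5^2 = 25

25


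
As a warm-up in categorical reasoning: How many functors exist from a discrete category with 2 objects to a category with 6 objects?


A functor from a discrete category C to D is determined by
where each object maps. Each of the 2 objects of C can map
to any of the 6 objects of D independently.
Number of functors = 6^2 = 36

36


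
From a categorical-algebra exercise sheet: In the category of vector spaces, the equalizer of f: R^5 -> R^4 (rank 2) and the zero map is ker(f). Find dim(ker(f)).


The equalizer of f and the zero map is ker(f).
By the rank-nullity theorem: dim(ker(f)) = dim(domain) - rank(f).
dim(ker(f)) = 5 - 2 = 3

3


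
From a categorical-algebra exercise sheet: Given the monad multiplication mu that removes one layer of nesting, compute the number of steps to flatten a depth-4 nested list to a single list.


Each application of mu: T^2 -> T removes one layer of nesting.
Starting at depth 4 (i.e., T^4(X)), we need to reach T(X).
Number of mu applications = 4 - 1 = 3

3


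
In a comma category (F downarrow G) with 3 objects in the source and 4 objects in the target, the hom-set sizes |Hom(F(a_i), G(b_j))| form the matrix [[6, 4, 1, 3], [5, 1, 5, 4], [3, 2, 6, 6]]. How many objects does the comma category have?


Objects of (F downarrow G) are triples (a, b, h: F(a)->G(b)).
The count equals the sum of all entries in the hom-matrix.
sum(row 0) = 14
sum(row 1) = 15
sum(row 2) = 17
Grand total = 46

46


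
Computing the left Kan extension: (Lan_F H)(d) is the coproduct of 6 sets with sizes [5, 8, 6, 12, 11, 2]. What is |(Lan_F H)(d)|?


Pointwise, the left Kan extension (Lan_F H)(d) is the colimit, indexed
by the comma category (F downarrow d), of H composed with the
projection (F downarrow d) -> C. Here that colimit is given
as a coproduct (disjoint union) of sets, so its cardinality is the
sum of the sizes of the summands.
Coproduct of sets with sizes: 5 + 8 + 6 + 12 + 11 + 2
= 44

44


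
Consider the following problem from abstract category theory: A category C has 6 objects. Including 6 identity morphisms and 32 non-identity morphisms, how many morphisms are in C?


Each object has an identity morphism, giving 6 identities.
Adding the 32 non-identity morphisms:
Total = 6 + 32 = 38

38


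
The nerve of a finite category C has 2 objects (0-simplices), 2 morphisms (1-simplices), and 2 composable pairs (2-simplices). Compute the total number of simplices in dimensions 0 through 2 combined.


The 2-skeleton of the nerve N(C) consists of simplices in dimensions 0, 1, 2:
  |N(C)_0| = 2 (objects)
  |N(C)_1| = 2 (morphisms)
  |N(C)_2| = 2 (composable pairs)
Total = 2 + 2 + 2 = 6

6


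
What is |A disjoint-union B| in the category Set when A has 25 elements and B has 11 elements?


In Set, the coproduct A + B is the disjoint union.
|A + B| = |A| + |B| = 25 + 11 = 36

36


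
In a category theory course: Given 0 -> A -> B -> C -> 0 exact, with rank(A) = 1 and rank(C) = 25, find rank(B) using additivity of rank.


For a short exact sequence 0 -> A -> B -> C -> 0,
rank is additive: rank(B) = rank(A) + rank(C).
rank(B) = 1 + 25 = 26

26


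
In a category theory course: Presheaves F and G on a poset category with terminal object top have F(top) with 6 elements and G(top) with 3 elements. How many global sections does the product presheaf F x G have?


Global sections of a presheaf on a poset with terminal top satisfy
Gamma(H) ~ H(top). Presheaves admit pointwise products, so
(F x G)(top) = F(top) x G(top) (Cartesian product).
|Gamma(F x G)| = |F(top)| * |G(top)| = 6 * 3 = 18.

18


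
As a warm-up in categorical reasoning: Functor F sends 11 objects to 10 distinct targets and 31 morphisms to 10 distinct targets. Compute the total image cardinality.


The image of F consists of distinct objects and distinct morphisms.
|Im(F)| on objects = 10
|Im(F)| on morphisms = 10
Total image cardinality = 10 + 10 = 20

20


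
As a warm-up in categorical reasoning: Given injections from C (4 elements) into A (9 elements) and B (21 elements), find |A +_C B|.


The pushout A +_C B identifies the images of C in A and B.
|A +_C B| = |A| + |B| - |C| (for injections).
= 9 + 21 - 4 = 26

26


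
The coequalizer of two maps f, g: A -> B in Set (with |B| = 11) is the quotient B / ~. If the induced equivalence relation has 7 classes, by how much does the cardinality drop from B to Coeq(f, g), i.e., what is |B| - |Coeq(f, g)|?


The coequalizer Coeq(f, g) = B / ~ has one element per equivalence class.
|B| = 11, |Coeq(f, g)| = 7.
|B| - |Coeq(f, g)| = 11 - 7 = 4.

4


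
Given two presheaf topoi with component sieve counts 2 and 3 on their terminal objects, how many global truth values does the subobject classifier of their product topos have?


In a product of presheaf topoi E_1 x E_2, the subobject classifier
is Omega = Omega_1 x Omega_2 (componentwise), so
|Omega(top)| = |Omega_1(top_1)| * |Omega_2(top_2)|.
= 2 * 3 = 6.

6


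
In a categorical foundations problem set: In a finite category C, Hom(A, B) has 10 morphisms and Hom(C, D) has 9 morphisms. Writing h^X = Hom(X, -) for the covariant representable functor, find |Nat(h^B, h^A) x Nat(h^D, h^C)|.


By the Yoneda lemma, Nat(h^B, h^A) is isomorphic to Hom(A, B),
so |Nat(h^B, h^A)| = |Hom(A, B)| and |Nat(h^D, h^C)| = |Hom(C, D)|.
|Hom(A, B)| = 10, |Hom(C, D)| = 9.
|Nat(h^B, h^A) x Nat(h^D, h^C)| = 10 * 9 = 90

90


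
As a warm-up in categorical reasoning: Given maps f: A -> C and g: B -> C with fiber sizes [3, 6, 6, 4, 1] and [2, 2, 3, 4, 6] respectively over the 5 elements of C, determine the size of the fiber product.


The pullback A x_C B consists of pairs (a, b) with f(a) = g(b).
For each element c in C, the fiber product has |f^-1(c)| * |g^-1(c)| elements.
Summing over C: 3 * 2 + 6 * 2 + 6 * 3 + 4 * 4 + 1 * 6
= 6 + 12 + 18 + 16 + 6 = 58

58


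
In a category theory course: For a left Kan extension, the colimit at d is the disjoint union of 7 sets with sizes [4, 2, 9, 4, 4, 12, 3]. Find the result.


Pointwise, the left Kan extension (Lan_F H)(d) is the colimit, indexed
by the comma category (F downarrow d), of H composed with the
projection (F downarrow d) -> C. Here that colimit is given
as a coproduct (disjoint union) of sets, so its cardinality is the
sum of the sizes of the summands.
Coproduct of sets with sizes: 4 + 2 + 9 + 4 + 4 + 12 + 3
= 38

38


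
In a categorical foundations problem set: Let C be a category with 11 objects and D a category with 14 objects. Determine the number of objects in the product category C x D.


The product category C x D has objects that are pairs (c, d).
Number of pairs = |Ob(C)| * |Ob(D)| = 11 * 14 = 154

154


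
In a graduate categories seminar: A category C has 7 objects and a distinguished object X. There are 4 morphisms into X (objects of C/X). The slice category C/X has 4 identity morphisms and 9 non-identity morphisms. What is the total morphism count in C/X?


In the slice category C/X, objects are morphisms to X.
Identity morphisms: 4 (one per object of C/X).
Non-identity morphisms: 9.
Total = 4 + 9 = 13

13


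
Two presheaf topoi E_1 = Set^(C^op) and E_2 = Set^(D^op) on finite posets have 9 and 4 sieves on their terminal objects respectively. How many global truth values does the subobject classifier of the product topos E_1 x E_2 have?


In a product of presheaf topoi E_1 x E_2, the subobject classifier
is Omega = Omega_1 x Omega_2 (componentwise), so
|Omega(top)| = |Omega_1(top_1)| * |Omega_2(top_2)|.
= 9 * 4 = 36.

36


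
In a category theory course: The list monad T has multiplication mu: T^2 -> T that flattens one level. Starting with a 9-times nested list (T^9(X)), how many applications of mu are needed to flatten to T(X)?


Each application of mu: T^2 -> T removes one layer of nesting.
Starting at depth 9 (i.e., T^9(X)), we need to reach T(X).
Number of mu applications = 9 - 1 = 8

8


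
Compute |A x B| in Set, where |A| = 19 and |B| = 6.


In Set, the product A x B is the Cartesian product.
By the universal property, |A x B| = |A| * |B|.
|A x B| = 19 * 6 = 114

114


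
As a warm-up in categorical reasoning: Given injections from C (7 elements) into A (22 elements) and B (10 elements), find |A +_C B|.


The pushout A +_C B identifies the images of C in A and B.
|A +_C B| = |A| + |B| - |C| (for injections).
= 22 + 10 - 7 = 25

25


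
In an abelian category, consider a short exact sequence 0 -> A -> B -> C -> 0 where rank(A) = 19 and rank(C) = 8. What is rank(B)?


For a short exact sequence 0 -> A -> B -> C -> 0,
rank is additive: rank(B) = rank(A) + rank(C).
rank(B) = 19 + 8 = 27

27


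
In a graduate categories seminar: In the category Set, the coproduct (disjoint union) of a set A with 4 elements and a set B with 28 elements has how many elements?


In Set, the coproduct A + B is the disjoint union.
|A + B| = |A| + |B| = 4 + 28 = 32

32


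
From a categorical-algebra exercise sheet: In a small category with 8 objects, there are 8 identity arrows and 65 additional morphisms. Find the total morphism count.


Each object has an identity morphism, giving 8 identities.
Adding the 65 non-identity morphisms:
Total = 8 + 65 = 73

73


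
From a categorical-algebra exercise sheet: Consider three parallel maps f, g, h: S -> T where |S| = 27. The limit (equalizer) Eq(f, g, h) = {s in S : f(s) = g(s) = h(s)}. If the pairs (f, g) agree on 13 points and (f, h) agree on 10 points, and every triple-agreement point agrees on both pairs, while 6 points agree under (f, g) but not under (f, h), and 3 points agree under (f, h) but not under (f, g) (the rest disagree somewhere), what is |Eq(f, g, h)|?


Eq(f, g, h) is the triple-agreement set: points in S where all three
maps take the same value. Using inclusion-exclusion on the pairwise data:
Pair (f, g) agrees on 13 points; pair (f, h) on 10 points.
Points agreeing under (f, g) but not (f, h) = 6; under (f, h) but not (f, g) = 3.
Triple-agreement = agreement-in-(f, g) minus points that agree under (f, g) but not (f, h):
|Eq(f, g, h)| = 13 - 6 = 7
(cross-check via (f, h): 10 - 3 = 7.)

7


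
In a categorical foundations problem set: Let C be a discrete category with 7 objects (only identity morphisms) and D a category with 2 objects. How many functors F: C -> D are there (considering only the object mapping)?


A functor from a discrete category C to D is determined by
where each object maps. Each of the 7 objects of C can map
to any of the 2 objects of D independently.
Number of functors = 2^7 = 128

128


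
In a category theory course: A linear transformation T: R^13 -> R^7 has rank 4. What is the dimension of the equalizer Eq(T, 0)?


The equalizer of f and the zero map is ker(f).
By the rank-nullity theorem: dim(ker(f)) = dim(domain) - rank(f).
dim(ker(f)) = 13 - 4 = 9

9


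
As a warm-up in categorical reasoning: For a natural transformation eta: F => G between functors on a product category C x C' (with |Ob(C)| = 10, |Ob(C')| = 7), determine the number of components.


A natural transformation eta: F => G assigns one component morphism per
object of the domain category.
The domain is the product category C x C', so
|Ob(C x C')| = |Ob(C)| * |Ob(C')| = 10 * 7 = 70.
Therefore eta has 70 component morphisms.

70


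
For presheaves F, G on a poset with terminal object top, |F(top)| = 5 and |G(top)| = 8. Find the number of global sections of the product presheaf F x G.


Global sections of a presheaf on a poset with terminal top satisfy
Gamma(H) ~ H(top). Presheaves admit pointwise products, so
(F x G)(top) = F(top) x G(top) (Cartesian product).
|Gamma(F x G)| = |F(top)| * |G(top)| = 5 * 8 = 40.

40


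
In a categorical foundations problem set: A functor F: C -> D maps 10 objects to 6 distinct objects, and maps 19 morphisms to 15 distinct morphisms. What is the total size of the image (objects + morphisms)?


The image of F consists of distinct objects and distinct morphisms.
|Im(F)| on objects = 6
|Im(F)| on morphisms = 15
Total image cardinality = 6 + 15 = 21

21


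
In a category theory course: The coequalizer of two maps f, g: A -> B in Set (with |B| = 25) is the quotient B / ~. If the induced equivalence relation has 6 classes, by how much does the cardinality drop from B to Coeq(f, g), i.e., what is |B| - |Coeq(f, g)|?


The coequalizer Coeq(f, g) = B / ~ has one element per equivalence class.
|B| = 25, |Coeq(f, g)| = 6.
|B| - |Coeq(f, g)| = 25 - 6 = 19.

19


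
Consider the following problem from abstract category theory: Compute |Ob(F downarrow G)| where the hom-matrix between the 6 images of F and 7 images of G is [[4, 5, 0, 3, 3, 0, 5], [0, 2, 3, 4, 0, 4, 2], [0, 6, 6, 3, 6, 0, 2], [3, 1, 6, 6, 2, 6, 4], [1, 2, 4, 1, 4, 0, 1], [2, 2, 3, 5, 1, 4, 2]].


Objects of (F downarrow G) are triples (a, b, h: F(a)->G(b)).
The count equals the sum of all entries in the hom-matrix.
sum(row 0) = 20
sum(row 1) = 15
sum(row 2) = 23
sum(row 3) = 28
sum(row 4) = 13
sum(row 5) = 19
Grand total = 118

118


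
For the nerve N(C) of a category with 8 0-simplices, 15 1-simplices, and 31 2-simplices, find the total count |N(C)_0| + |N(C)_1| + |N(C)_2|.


The 2-skeleton of the nerve N(C) consists of simplices in dimensions 0, 1, 2:
  |N(C)_0| = 8 (objects)
  |N(C)_1| = 15 (morphisms)
  |N(C)_2| = 31 (composable pairs)
Total = 8 + 15 + 31 = 54

54


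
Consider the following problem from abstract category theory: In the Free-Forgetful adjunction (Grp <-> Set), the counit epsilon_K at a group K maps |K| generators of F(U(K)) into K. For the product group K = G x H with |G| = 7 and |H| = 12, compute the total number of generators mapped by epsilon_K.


The counit epsilon_K: F(U(K)) -> K of the Free-Forgetful adjunction
maps |K| generators of F(U(K)) into K. For K = G x H (the product group),
|G x H| = |G| * |H|.
Total generators mapped = 7 * 12 = 84.

84


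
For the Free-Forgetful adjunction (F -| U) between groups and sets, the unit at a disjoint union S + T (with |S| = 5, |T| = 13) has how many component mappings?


The unit eta_X: X -> U(F(X)) of the Free-Forgetful adjunction
maps each element of X to a generator of F(X). For X = S + T (disjoint
union in Set), |S + T| = |S| + |T|.
Total mappings = 5 + 13 = 18.

18


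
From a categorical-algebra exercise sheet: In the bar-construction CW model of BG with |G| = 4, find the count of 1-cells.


In the bar-construction CW model of BG, the n-cells are indexed by
n-tuples [g_1|...|g_n] of non-identity elements of G (degenerate
simplices with some g_i = e do not contribute cells), so there are
(|G| - 1)^n n-cells.
For dim = 1 with |G| = 4:
cells = (4 - 1)^1 = 3^1 = 3

3


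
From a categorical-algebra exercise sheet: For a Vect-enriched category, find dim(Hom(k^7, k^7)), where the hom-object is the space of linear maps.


In Vect-enriched categories, Hom(k^n, k^m) is the space of m x n matrices.
dim(Hom(k^7, k^7)) = 7 * 7 = 49

49


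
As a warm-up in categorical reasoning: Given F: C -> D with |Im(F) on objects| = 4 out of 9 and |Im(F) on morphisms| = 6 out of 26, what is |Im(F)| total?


The image of F consists of distinct objects and distinct morphisms.
|Im(F)| on objects = 4
|Im(F)| on morphisms = 6
Total image cardinality = 4 + 6 = 10

10


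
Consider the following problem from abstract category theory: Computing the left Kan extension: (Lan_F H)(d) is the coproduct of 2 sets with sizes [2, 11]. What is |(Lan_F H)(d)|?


Pointwise, the left Kan extension (Lan_F H)(d) is the colimit, indexed
by the comma category (F downarrow d), of H composed with the
projection (F downarrow d) -> C. Here that colimit is given
as a coproduct (disjoint union) of sets, so its cardinality is the
sum of the sizes of the summands.
Coproduct of sets with sizes: 2 + 11
= 13

13


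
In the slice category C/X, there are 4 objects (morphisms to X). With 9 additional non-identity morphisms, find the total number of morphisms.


In the slice category C/X, objects are morphisms to X.
Identity morphisms: 4 (one per object of C/X).
Non-identity morphisms: 9.
Total = 4 + 9 = 13

13
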